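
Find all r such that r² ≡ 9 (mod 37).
The square roots of 9 mod 37 are 34 and 3. Verify: 34² = 1156 ≡ 9 (mod 37)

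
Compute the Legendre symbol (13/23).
(13/23) = 13^{11} mod 23 = 1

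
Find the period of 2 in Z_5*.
Powers of 2 mod 5: 2^1≡2, 2^2≡4, 2^3≡3, 2^4≡1. Order = 4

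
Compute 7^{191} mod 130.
93

Using successive squaring:
Binary expansion of 191: 10111111
Powers of 7 mod 130 (each is the square of the previous):
  7^1 ≡ 7 (mod 130)
  7^2 ≡ 7² = 49 ≡ 49 (mod 130)
  7^4 ≡ 49² = 2401 ≡ 61 (mod 130)
  7^8 ≡ 61² = 3721 ≡ 81 (mod 130)
  7^16 ≡ 81² = 6561 ≡ 61 (mod 130)
  7^32 ≡ 61² = 3721 ≡ 81 (mod 130)
  7^64 ≡ 81² = 6561 ≡ 61 (mod 130)
  7^128 ≡ 61² = 3721 ≡ 81 (mod 130)
191 = 128 + 32 + 16 + 8 + 4 + 2 + 1, so 7^191 = 7^128 × 7^32 × 7^16 × 7^8 × 7^4 × 7^2 × 7^1 ≡ 81 × 81 × 61 × 81 × 61 × 49 × 7 (mod 130)
Multiplying step by step:
  81 × 81 = 6561 ≡ 61 (mod 130)
  61 × 61 = 3721 ≡ 81 (mod 130)
  81 × 81 = 6561 ≡ 61 (mod 130)
  61 × 61 = 3721 ≡ 81 (mod 130)
  81 × 49 = 3969 ≡ 69 (mod 130)
  69 × 7 = 483 ≡ 93 (mod 130)
Result: 7^191 ≡ 93 (mod 130)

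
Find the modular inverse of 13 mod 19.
13^(-1) ≡ 3 (mod 19). Verification: 13 × 3 = 39 ≡ 1 (mod 19)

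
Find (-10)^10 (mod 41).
(-10) ≡ 31 (mod 41). 10 = 8 + 2 (binary 1010). Repeated squaring mod 41: 31^1 ≡ 31; 31^2 ≡ 31² = 961 ≡ 18; 31^4 ≡ 18² = 324 ≡ 37; 31^8 ≡ 37² = 1369 ≡ 16. Multiply: (-10)^10 ≡ 31^8 × 31^2 ≡ 16 × 18 (mod 41): 16 × 18 = 288 ≡ 1. So (-10)^10 ≡ 1 (mod 41).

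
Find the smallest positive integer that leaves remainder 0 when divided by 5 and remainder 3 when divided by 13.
M = 5 × 13 = 65. M₁ = 13, y₁ ≡ 2 (mod 5). M₂ = 5, y₂ ≡ 8 (mod 13). m = 0×13×2 + 3×5×8 ≡ 55 (mod 65). The smallest positive such number is 55.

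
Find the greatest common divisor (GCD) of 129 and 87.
3

Using the Euclidean algorithm:
129 = 1 × 87 + 42
87 = 2 × 42 + 3
42 = 14 × 3 + 0

GCD(129, 87) = 3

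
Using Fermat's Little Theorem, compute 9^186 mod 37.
By Fermat: 9^{36} ≡ 1 (mod 37). 186 = 5×36 + 6. So 9^{186} ≡ 9^{6} ≡ 10 (mod 37)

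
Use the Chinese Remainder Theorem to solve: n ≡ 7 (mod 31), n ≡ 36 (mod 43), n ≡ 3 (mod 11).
3820

Using the Chinese Remainder Theorem:
M = product of moduli = 14663
For equation 1: M_1 = 473, 473 ≡ 8 (mod 31), inverse of 473 mod 31 is 4 (check: 8 × 4 = 32 ≡ 1 (mod 31))
For equation 2: M_2 = 341, 341 ≡ 40 (mod 43), inverse of 341 mod 43 is 14 (check: 40 × 14 = 560 ≡ 1 (mod 43))
For equation 3: M_3 = 1333, 1333 ≡ 2 (mod 11), inverse of 1333 mod 11 is 6 (check: 2 × 6 = 12 ≡ 1 (mod 11))
Combine: n ≡ Σ r_i×M_i×(M_i⁻¹ mod m_i) = 7×473×4 + 36×341×14 + 3×1333×6 = 13244 + 171864 + 23994 = 209102
209102 mod 14663 = 3820
n ≡ 3820 (mod 14663)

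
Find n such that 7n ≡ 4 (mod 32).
28

Since gcd(7, 32) = 1 divides 4, a solution exists.
Multiply both sides by the inverse of 7 mod 32:
  7^(-1) mod 32 = 23
  x ≡ 23 × 4 ≡ 92 ≡ 28 (mod 32)
Verification: 7 × 28 = 196 = 6 × 32 + 4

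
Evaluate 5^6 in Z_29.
6 = 4 + 2 (binary 110). Repeated squaring mod 29: 5^1 ≡ 5; 5^2 ≡ 5² = 25 ≡ 25; 5^4 ≡ 25² = 625 ≡ 16. Multiply: 5^6 = 5^4 × 5^2 ≡ 16 × 25 (mod 29): 16 × 25 = 400 ≡ 23. So 5^6 ≡ 23 (mod 29).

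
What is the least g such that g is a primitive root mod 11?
p - 1 = 10 has prime divisors 2, 5. h is a primitive root mod 11 iff h^(10/q) ≢ 1 (mod 11) for each such q.
h = 2: 2^5 ≡ 10, 2^2 ≡ 4 (mod 11); none is 1, so 2 has order 10 and is a primitive root.
The smallest primitive root mod 11 is g = 2.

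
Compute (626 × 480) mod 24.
0

(626 × 480) = 300480
300480 mod 24 = 0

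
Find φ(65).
48

Prime factorization: 65 = 5 × 13
Using the formula φ(n) = n × Π(1 - 1/p) for each prime factor p:
φ(65) = 65 × (1 - 1/5) × (1 - 1/13)
φ(65) = 48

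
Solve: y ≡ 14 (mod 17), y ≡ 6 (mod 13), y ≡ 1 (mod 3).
M = 17 × 13 × 3 = 663. M₁ = 39, y₁ ≡ 7 (mod 17). M₂ = 51, y₂ ≡ 12 (mod 13). M₃ = 221, y₃ ≡ 2 (mod 3). y = 14×39×7 + 6×51×12 + 1×221×2 ≡ 643 (mod 663)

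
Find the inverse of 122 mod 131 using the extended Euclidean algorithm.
Extended GCD: 122(29) + 131(-27) = 1. So 122^(-1) ≡ 29 ≡ 29 (mod 131). Verify: 122 × 29 = 3538 ≡ 1 (mod 131)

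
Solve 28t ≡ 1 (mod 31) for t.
10

Using Extended Euclidean Algorithm:
gcd(28, 31) = 1
Bezout coefficients: 28 × 10 + 31 × -9 = 1
So 28 × 10 ≡ 1 (mod 31)
The inverse is 10 mod 31 = 10
Verification: 28 × 10 = 280 = 9 × 31 + 1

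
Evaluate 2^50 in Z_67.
Using repeated squaring. 50 = 32 + 16 + 2 (binary 110010). Repeated squaring mod 67: 2^1 ≡ 2; 2^2 ≡ 2² = 4 ≡ 4; 2^4 ≡ 4² = 16 ≡ 16; 2^8 ≡ 16² = 256 ≡ 55; 2^16 ≡ 55² = 3025 ≡ 10; 2^32 ≡ 10² = 100 ≡ 33. Multiply: 2^50 = 2^32 × 2^16 × 2^2 ≡ 33 × 10 × 4 (mod 67): 33 × 10 = 330 ≡ 62; 62 × 4 = 248 ≡ 47. So 2^50 ≡ 47 (mod 67).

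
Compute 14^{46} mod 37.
27

Using successive squaring:
Binary expansion of 46: 101110
Powers of 14 mod 37 (each is the square of the previous):
  14^1 ≡ 14 (mod 37)
  14^2 ≡ 14² = 196 ≡ 11 (mod 37)
  14^4 ≡ 11² = 121 ≡ 10 (mod 37)
  14^8 ≡ 10² = 100 ≡ 26 (mod 37)
  14^16 ≡ 26² = 676 ≡ 10 (mod 37)
  14^32 ≡ 10² = 100 ≡ 26 (mod 37)
46 = 32 + 8 + 4 + 2, so 14^46 = 14^32 × 14^8 × 14^4 × 14^2 ≡ 26 × 26 × 10 × 11 (mod 37)
Multiplying step by step:
  26 × 26 = 676 ≡ 10 (mod 37)
  10 × 10 = 100 ≡ 26 (mod 37)
  26 × 11 = 286 ≡ 27 (mod 37)
Result: 14^46 ≡ 27 (mod 37)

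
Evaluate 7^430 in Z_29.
Using Fermat: 7^{28} ≡ 1 (mod 29). 430 ≡ 10 (mod 28). So 7^{430} ≡ 7^{10} ≡ 24 (mod 29)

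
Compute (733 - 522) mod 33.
13

(733 - 522) = 211
211 mod 33 = 13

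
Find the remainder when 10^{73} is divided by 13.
By Fermat: 10^{12} ≡ 1 (mod 13). 73 = 6×12 + 1. So 10^{73} ≡ 10^{1} ≡ 10 (mod 13)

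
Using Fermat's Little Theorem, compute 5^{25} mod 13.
5

By Fermat's Little Theorem, a^(p-1) ≡ 1 (mod p) for prime p and gcd(a, p) = 1
Here p = 13, so 5^12 ≡ 1 (mod 13)
We can reduce the exponent: 25 mod 12 = 1
So 5^25 ≡ 5^1 (mod 13)
Computing: 5^1 mod 13 = 5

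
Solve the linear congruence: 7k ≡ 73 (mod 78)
55

Since gcd(7, 78) = 1 divides 73, a solution exists.
Multiply both sides by the inverse of 7 mod 78:
  7^(-1) mod 78 = 67
  x ≡ 67 × 73 ≡ 4891 ≡ 55 (mod 78)
Verification: 7 × 55 = 385 = 4 × 78 + 73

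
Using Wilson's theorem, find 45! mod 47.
(46)! = (45)! × (46) ≡ -1 (mod 47). So (45)! ≡ -1 × (46)^(-1) ≡ (-1)×(-1) = 1 (mod 47)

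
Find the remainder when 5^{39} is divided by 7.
By Fermat: 5^{6} ≡ 1 (mod 7). 39 = 6×6 + 3. So 5^{39} ≡ 5^{3} ≡ 6 (mod 7)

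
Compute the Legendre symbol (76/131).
(76/131) = 76^{65} mod 131 = -1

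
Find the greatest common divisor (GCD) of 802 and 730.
2

Using the Euclidean algorithm:
802 = 1 × 730 + 72
730 = 10 × 72 + 10
72 = 7 × 10 + 2
10 = 5 × 2 + 0

GCD(802, 730) = 2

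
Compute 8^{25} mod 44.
32

Using successive squaring:
Binary expansion of 25: 11001
Powers of 8 mod 44 (each is the square of the previous):
  8^1 ≡ 8 (mod 44)
  8^2 ≡ 8² = 64 ≡ 20 (mod 44)
  8^4 ≡ 20² = 400 ≡ 4 (mod 44)
  8^8 ≡ 4² = 16 ≡ 16 (mod 44)
  8^16 ≡ 16² = 256 ≡ 36 (mod 44)
25 = 16 + 8 + 1, so 8^25 = 8^16 × 8^8 × 8^1 ≡ 36 × 16 × 8 (mod 44)
Multiplying step by step:
  36 × 16 = 576 ≡ 4 (mod 44)
  4 × 8 = 32 ≡ 32 (mod 44)
Result: 8^25 ≡ 32 (mod 44)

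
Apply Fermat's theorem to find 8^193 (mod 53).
By Fermat: 8^{52} ≡ 1 (mod 53). 193 = 3×52 + 37. So 8^{193} ≡ 8^{37} ≡ 22 (mod 53)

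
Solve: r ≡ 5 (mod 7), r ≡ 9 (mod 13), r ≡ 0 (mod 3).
M = 7 × 13 × 3 = 273. M₁ = 39, y₁ ≡ 2 (mod 7). M₂ = 21, y₂ ≡ 5 (mod 13). M₃ = 91, y₃ ≡ 1 (mod 3). r = 5×39×2 + 9×21×5 + 0×91×1 ≡ 243 (mod 273)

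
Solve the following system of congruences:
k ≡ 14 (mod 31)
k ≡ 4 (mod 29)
758

Using the Chinese Remainder Theorem:
M = product of moduli = 899
For equation 1: M_1 = 29, 29 ≡ 29 (mod 31), inverse of 29 mod 31 is 15 (check: 29 × 15 = 435 ≡ 1 (mod 31))
For equation 2: M_2 = 31, 31 ≡ 2 (mod 29), inverse of 31 mod 29 is 15 (check: 2 × 15 = 30 ≡ 1 (mod 29))
Combine: k ≡ Σ r_i×M_i×(M_i⁻¹ mod m_i) = 14×29×15 + 4×31×15 = 6090 + 1860 = 7950
7950 mod 899 = 758
k ≡ 758 (mod 899)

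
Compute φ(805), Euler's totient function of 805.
528

Prime factorization: 805 = 5 × 7 × 23
Using the formula φ(n) = n × Π(1 - 1/p) for each prime factor p:
φ(805) = 805 × (1 - 1/5) × (1 - 1/7) × (1 - 1/23)
φ(805) = 528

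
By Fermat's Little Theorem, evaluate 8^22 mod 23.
By Fermat's Little Theorem, 8^{22} ≡ 1 (mod 23) since 23 is prime and gcd(8, 23) = 1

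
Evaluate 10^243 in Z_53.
Using Fermat: 10^{52} ≡ 1 (mod 53). 243 ≡ 35 (mod 52). So 10^{243} ≡ 10^{35} ≡ 28 (mod 53)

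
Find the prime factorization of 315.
3^2 × 5 × 7

Divide by primes starting from smallest:
315 ÷ 3 = 105
105 ÷ 3 = 35
35 ÷ 5 = 7
7 ÷ 7 = 1

315 = 3^2 × 5 × 7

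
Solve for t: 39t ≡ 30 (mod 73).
12

Since gcd(39, 73) = 1 divides 30, a solution exists.
Multiply both sides by the inverse of 39 mod 73:
  39^(-1) mod 73 = 15
  x ≡ 15 × 30 ≡ 450 ≡ 12 (mod 73)
Verification: 39 × 12 = 468 = 6 × 73 + 30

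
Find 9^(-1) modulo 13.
3

Using Extended Euclidean Algorithm:
gcd(9, 13) = 1
Bezout coefficients: 9 × 3 + 13 × -2 = 1
So 9 × 3 ≡ 1 (mod 13)
The inverse is 3 mod 13 = 3
Verification: 9 × 3 = 27 = 2 × 13 + 1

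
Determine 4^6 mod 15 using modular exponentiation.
6 = 4 + 2 (binary 110). Repeated squaring mod 15: 4^1 ≡ 4; 4^2 ≡ 4² = 16 ≡ 1; 4^4 ≡ 1² = 1 ≡ 1. Multiply: 4^6 = 4^4 × 4^2 ≡ 1 × 1 (mod 15): 1 × 1 = 1 ≡ 1. So 4^6 ≡ 1 (mod 15).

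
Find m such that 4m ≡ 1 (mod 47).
4^(-1) ≡ 12 (mod 47). Verification: 4 × 12 = 48 ≡ 1 (mod 47)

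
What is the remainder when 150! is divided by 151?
By Wilson's theorem, (150)! ≡ -1 ≡ 150 (mod 151)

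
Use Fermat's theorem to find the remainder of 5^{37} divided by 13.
5

By Fermat's Little Theorem, a^(p-1) ≡ 1 (mod p) for prime p and gcd(a, p) = 1
Here p = 13, so 5^12 ≡ 1 (mod 13)
We can reduce the exponent: 37 mod 12 = 1
So 5^37 ≡ 5^1 (mod 13)
Computing: 5^1 mod 13 = 5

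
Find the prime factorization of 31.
31

Divide by primes starting from smallest:
31 ÷ 31 = 1

31 = 31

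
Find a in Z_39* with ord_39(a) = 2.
14 has order 2 mod 39 since 14^{2} ≡ 1 (mod 39) and no smaller power works.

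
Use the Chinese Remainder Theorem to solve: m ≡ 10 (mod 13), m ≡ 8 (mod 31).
M = 13 × 31 = 403. M₁ = 31, y₁ ≡ 8 (mod 13). M₂ = 13, y₂ ≡ 12 (mod 31). m = 10×31×8 + 8×13×12 ≡ 101 (mod 403)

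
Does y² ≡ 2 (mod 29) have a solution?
By Euler's criterion: 2^{14} ≡ 28 (mod 29). Since this equals -1 (≡ 28), 2 is not a QR.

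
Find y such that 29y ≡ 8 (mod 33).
31

Since gcd(29, 33) = 1 divides 8, a solution exists.
Multiply both sides by the inverse of 29 mod 33:
  29^(-1) mod 33 = 8
  x ≡ 8 × 8 ≡ 64 ≡ 31 (mod 33)
Verification: 29 × 31 = 899 = 27 × 33 + 8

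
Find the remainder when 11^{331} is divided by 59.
By Fermat: 11^{58} ≡ 1 (mod 59). 331 = 5×58 + 41. So 11^{331} ≡ 11^{41} ≡ 38 (mod 59)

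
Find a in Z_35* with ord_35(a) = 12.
2 has order 12 mod 35 since 2^{12} ≡ 1 (mod 35) and no smaller power works.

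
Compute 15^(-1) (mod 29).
2

Using Extended Euclidean Algorithm:
gcd(15, 29) = 1
Bezout coefficients: 15 × 2 + 29 × -1 = 1
So 15 × 2 ≡ 1 (mod 29)
The inverse is 2 mod 29 = 2
Verification: 15 × 2 = 30 = 1 × 29 + 1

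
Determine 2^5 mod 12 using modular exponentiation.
5 = 4 + 1 (binary 101). Repeated squaring mod 12: 2^1 ≡ 2; 2^2 ≡ 2² = 4 ≡ 4; 2^4 ≡ 4² = 16 ≡ 4. Multiply: 2^5 = 2^4 × 2^1 ≡ 4 × 2 (mod 12): 4 × 2 = 8 ≡ 8. So 2^5 ≡ 8 (mod 12).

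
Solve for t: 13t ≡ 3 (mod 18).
3

Since gcd(13, 18) = 1 divides 3, a solution exists.
Multiply both sides by the inverse of 13 mod 18:
  13^(-1) mod 18 = 7
  x ≡ 7 × 3 ≡ 21 ≡ 3 (mod 18)
Verification: 13 × 3 = 39 = 2 × 18 + 3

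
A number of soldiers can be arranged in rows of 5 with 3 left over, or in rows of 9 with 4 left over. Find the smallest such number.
M = 5 × 9 = 45. M₁ = 9, y₁ ≡ 4 (mod 5). M₂ = 5, y₂ ≡ 2 (mod 9). m = 3×9×4 + 4×5×2 ≡ 13 (mod 45). The smallest positive such number is 13.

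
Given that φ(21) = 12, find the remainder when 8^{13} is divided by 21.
By Euler: 8^{12} ≡ 1 (mod 21) since gcd(8, 21) = 1. 13 = 1×12 + 1. So 8^{13} ≡ 8^{1} ≡ 8 (mod 21)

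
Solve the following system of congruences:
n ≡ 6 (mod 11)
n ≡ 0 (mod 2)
6

Using the Chinese Remainder Theorem:
M = product of moduli = 22
For equation 1: M_1 = 2, 2 ≡ 2 (mod 11), inverse of 2 mod 11 is 6 (check: 2 × 6 = 12 ≡ 1 (mod 11))
For equation 2: M_2 = 11, 11 ≡ 1 (mod 2), inverse of 11 mod 2 is 1 (check: 1 × 1 = 1 ≡ 1 (mod 2))
Combine: n ≡ Σ r_i×M_i×(M_i⁻¹ mod m_i) = 6×2×6 + 0×11×1 = 72 + 0 = 72
72 mod 22 = 6
n ≡ 6 (mod 22)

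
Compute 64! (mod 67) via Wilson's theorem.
(66)! = (64)! × (65) × (66) ≡ -1 (mod 67). So (64)! ≡ -1 × [(66)(65)]^(-1) ≡ 33 (mod 67)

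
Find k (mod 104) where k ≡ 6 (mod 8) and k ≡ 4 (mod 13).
M = 8 × 13 = 104. M₁ = 13, y₁ ≡ 5 (mod 8). M₂ = 8, y₂ ≡ 5 (mod 13). k = 6×13×5 + 4×8×5 ≡ 30 (mod 104)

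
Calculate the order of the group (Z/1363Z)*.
1288

Prime factorization: 1363 = 29 × 47
Using the formula φ(n) = n × Π(1 - 1/p) for each prime factor p:
φ(1363) = 1363 × (1 - 1/29) × (1 - 1/47)
φ(1363) = 1288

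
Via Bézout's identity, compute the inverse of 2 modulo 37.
Extended GCD: 2(-18) + 37(1) = 1. So 2^(-1) ≡ 19 ≡ 19 (mod 37). Verify: 2 × 19 = 38 ≡ 1 (mod 37)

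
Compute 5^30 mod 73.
Using repeated squaring. 30 = 16 + 8 + 4 + 2 (binary 11110). Repeated squaring mod 73: 5^1 ≡ 5; 5^2 ≡ 5² = 25 ≡ 25; 5^4 ≡ 25² = 625 ≡ 41; 5^8 ≡ 41² = 1681 ≡ 2; 5^16 ≡ 2² = 4 ≡ 4. Multiply: 5^30 = 5^16 × 5^8 × 5^4 × 5^2 ≡ 4 × 2 × 41 × 25 (mod 73): 4 × 2 = 8 ≡ 8; 8 × 41 = 328 ≡ 36; 36 × 25 = 900 ≡ 24. So 5^30 ≡ 24 (mod 73).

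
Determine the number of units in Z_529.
506

Prime factorization: 529 = 23^2
Using the formula φ(n) = n × Π(1 - 1/p) for each prime factor p:
φ(529) = 529 × (1 - 1/23)
φ(529) = 506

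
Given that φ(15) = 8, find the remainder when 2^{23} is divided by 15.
By Euler: 2^{8} ≡ 1 (mod 15) since gcd(2, 15) = 1. 23 = 2×8 + 7. So 2^{23} ≡ 2^{7} ≡ 8 (mod 15)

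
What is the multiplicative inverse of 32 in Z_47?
25

Using Extended Euclidean Algorithm:
gcd(32, 47) = 1
Bezout coefficients: 32 × -22 + 47 × 15 = 1
So 32 × -22 ≡ 1 (mod 47)
The inverse is -22 mod 47 = 25
Verification: 32 × 25 = 800 = 17 × 47 + 1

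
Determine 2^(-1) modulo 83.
2^(-1) ≡ 42 (mod 83). Verification: 2 × 42 = 84 ≡ 1 (mod 83)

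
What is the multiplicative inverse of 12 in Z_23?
2

Using Extended Euclidean Algorithm:
gcd(12, 23) = 1
Bezout coefficients: 12 × 2 + 23 × -1 = 1
So 12 × 2 ≡ 1 (mod 23)
The inverse is 2 mod 23 = 2
Verification: 12 × 2 = 24 = 1 × 23 + 1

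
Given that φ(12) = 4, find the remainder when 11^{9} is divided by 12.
By Euler: 11^{4} ≡ 1 (mod 12) since gcd(11, 12) = 1. 9 = 2×4 + 1. So 11^{9} ≡ 11^{1} ≡ 11 (mod 12)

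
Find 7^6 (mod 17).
6 = 4 + 2 (binary 110). Repeated squaring mod 17: 7^1 ≡ 7; 7^2 ≡ 7² = 49 ≡ 15; 7^4 ≡ 15² = 225 ≡ 4. Multiply: 7^6 = 7^4 × 7^2 ≡ 4 × 15 (mod 17): 4 × 15 = 60 ≡ 9. So 7^6 ≡ 9 (mod 17).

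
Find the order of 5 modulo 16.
Powers of 5 mod 16: 5^1≡5, 5^2≡9, 5^3≡13, 5^4≡1. Order = 4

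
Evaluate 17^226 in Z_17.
Using repeated squaring. 17 ≡ 0 (mod 17). 226 = 128 + 64 + 32 + 2 (binary 11100010). Repeated squaring mod 17: 0^1 ≡ 0; 0^2 ≡ 0² = 0 ≡ 0; 0^4 ≡ 0² = 0 ≡ 0; 0^8 ≡ 0² = 0 ≡ 0; 0^16 ≡ 0² = 0 ≡ 0; 0^32 ≡ 0² = 0 ≡ 0; 0^64 ≡ 0² = 0 ≡ 0; 0^128 ≡ 0² = 0 ≡ 0. Multiply: 17^226 ≡ 0^128 × 0^64 × 0^32 × 0^2 ≡ 0 × 0 × 0 × 0 (mod 17): 0 × 0 = 0 ≡ 0; 0 × 0 = 0 ≡ 0; 0 × 0 = 0 ≡ 0. So 17^226 ≡ 0 (mod 17).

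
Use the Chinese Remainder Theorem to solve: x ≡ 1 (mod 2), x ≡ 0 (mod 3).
M = 2 × 3 = 6. M₁ = 3, y₁ ≡ 1 (mod 2). M₂ = 2, y₂ ≡ 2 (mod 3). x = 1×3×1 + 0×2×2 ≡ 3 (mod 6)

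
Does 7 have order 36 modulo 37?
p - 1 = 36 has prime divisors 2, 3. Check 7^(36/q) mod 37 for each: 7^(36/2) = 7^18 ≡ 1, 7^(36/3) = 7^12 ≡ 10 (mod 37). Since 7^18 ≡ 1 (mod 37), the order of 7 divides 18 (in fact the order is 9) ≠ 36, so it is not a primitive root.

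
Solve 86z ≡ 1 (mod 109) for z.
86^(-1) ≡ 90 (mod 109). Verification: 86 × 90 = 7740 ≡ 1 (mod 109)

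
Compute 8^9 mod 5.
8 ≡ 3 (mod 5). 9 = 8 + 1 (binary 1001). Repeated squaring mod 5: 3^1 ≡ 3; 3^2 ≡ 3² = 9 ≡ 4; 3^4 ≡ 4² = 16 ≡ 1; 3^8 ≡ 1² = 1 ≡ 1. Multiply: 8^9 ≡ 3^8 × 3^1 ≡ 1 × 3 (mod 5): 1 × 3 = 3 ≡ 3. So 8^9 ≡ 3 (mod 5).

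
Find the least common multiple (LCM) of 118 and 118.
118

First find GCD(118, 118) using the Euclidean algorithm:
118 = 1 × 118 + 0
GCD(118, 118) = 118

LCM formula: LCM(a, b) = (a × b) / GCD(a, b)
LCM(118, 118) = (118 × 118) / 118
LCM(118, 118) = 13924 / 118
LCM(118, 118) = 118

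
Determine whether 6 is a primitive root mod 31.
p - 1 = 30 has prime divisors 2, 3, 5. Check 6^(30/q) mod 31 for each: 6^(30/2) = 6^15 ≡ 30, 6^(30/3) = 6^10 ≡ 25, 6^(30/5) = 6^6 ≡ 1 (mod 31). Since 6^6 ≡ 1 (mod 31), the order of 6 divides 6 (in fact the order is 6) ≠ 30, so it is not a primitive root.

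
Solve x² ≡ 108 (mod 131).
The square roots of 108 mod 131 are 34 and 97. Verify: 34² = 1156 ≡ 108 (mod 131)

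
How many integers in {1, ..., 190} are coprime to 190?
72

Prime factorization: 190 = 2 × 5 × 19
Using the formula φ(n) = n × Π(1 - 1/p) for each prime factor p:
φ(190) = 190 × (1 - 1/2) × (1 - 1/5) × (1 - 1/19)
φ(190) = 72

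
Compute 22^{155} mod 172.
108

Using successive squaring:
Binary expansion of 155: 10011011
Powers of 22 mod 172 (each is the square of the previous):
  22^1 ≡ 22 (mod 172)
  22^2 ≡ 22² = 484 ≡ 140 (mod 172)
  22^4 ≡ 140² = 19600 ≡ 164 (mod 172)
  22^8 ≡ 164² = 26896 ≡ 64 (mod 172)
  22^16 ≡ 64² = 4096 ≡ 140 (mod 172)
  22^32 ≡ 140² = 19600 ≡ 164 (mod 172)
  22^64 ≡ 164² = 26896 ≡ 64 (mod 172)
  22^128 ≡ 64² = 4096 ≡ 140 (mod 172)
155 = 128 + 16 + 8 + 2 + 1, so 22^155 = 22^128 × 22^16 × 22^8 × 22^2 × 22^1 ≡ 140 × 140 × 64 × 140 × 22 (mod 172)
Multiplying step by step:
  140 × 140 = 19600 ≡ 164 (mod 172)
  164 × 64 = 10496 ≡ 4 (mod 172)
  4 × 140 = 560 ≡ 44 (mod 172)
  44 × 22 = 968 ≡ 108 (mod 172)
Result: 22^155 ≡ 108 (mod 172)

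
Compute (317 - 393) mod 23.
16

(317 - 393) = -76
-76 mod 23 = 16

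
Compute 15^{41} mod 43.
23

Using successive squaring:
Binary expansion of 41: 101001
Powers of 15 mod 43 (each is the square of the previous):
  15^1 ≡ 15 (mod 43)
  15^2 ≡ 15² = 225 ≡ 10 (mod 43)
  15^4 ≡ 10² = 100 ≡ 14 (mod 43)
  15^8 ≡ 14² = 196 ≡ 24 (mod 43)
  15^16 ≡ 24² = 576 ≡ 17 (mod 43)
  15^32 ≡ 17² = 289 ≡ 31 (mod 43)
41 = 32 + 8 + 1, so 15^41 = 15^32 × 15^8 × 15^1 ≡ 31 × 24 × 15 (mod 43)
Multiplying step by step:
  31 × 24 = 744 ≡ 13 (mod 43)
  13 × 15 = 195 ≡ 23 (mod 43)
Result: 15^41 ≡ 23 (mod 43)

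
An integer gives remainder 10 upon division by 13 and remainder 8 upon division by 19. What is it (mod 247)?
M = 13 × 19 = 247. M₁ = 19, y₁ ≡ 11 (mod 13). M₂ = 13, y₂ ≡ 3 (mod 19). r = 10×19×11 + 8×13×3 ≡ 179 (mod 247). The smallest positive such number is 179.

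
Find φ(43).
42

Prime factorization: 43 = 43
Using the formula φ(n) = n × Π(1 - 1/p) for each prime factor p:
φ(43) = 43 × (1 - 1/43)
φ(43) = 42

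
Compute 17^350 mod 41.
Using Fermat: 17^{40} ≡ 1 (mod 41). 350 ≡ 30 (mod 40). So 17^{350} ≡ 17^{30} ≡ 9 (mod 41)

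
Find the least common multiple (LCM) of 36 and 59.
2124

First find GCD(36, 59) using the Euclidean algorithm:
36 = 0 × 59 + 36
59 = 1 × 36 + 23
36 = 1 × 23 + 13
23 = 1 × 13 + 10
13 = 1 × 10 + 3
10 = 3 × 3 + 1
3 = 3 × 1 + 0
GCD(36, 59) = 1

LCM formula: LCM(a, b) = (a × b) / GCD(a, b)
LCM(36, 59) = (36 × 59) / 1
LCM(36, 59) = 2124 / 1
LCM(36, 59) = 2124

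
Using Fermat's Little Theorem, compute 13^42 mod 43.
By Fermat's Little Theorem, 13^{42} ≡ 1 (mod 43) since 43 is prime and gcd(13, 43) = 1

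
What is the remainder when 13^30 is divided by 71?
Using repeated squaring. 30 = 16 + 8 + 4 + 2 (binary 11110). Repeated squaring mod 71: 13^1 ≡ 13; 13^2 ≡ 13² = 169 ≡ 27; 13^4 ≡ 27² = 729 ≡ 19; 13^8 ≡ 19² = 361 ≡ 6; 13^16 ≡ 6² = 36 ≡ 36. Multiply: 13^30 = 13^16 × 13^8 × 13^4 × 13^2 ≡ 36 × 6 × 19 × 27 (mod 71): 36 × 6 = 216 ≡ 3; 3 × 19 = 57 ≡ 57; 57 × 27 = 1539 ≡ 48. So 13^30 ≡ 48 (mod 71).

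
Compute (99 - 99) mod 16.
0

(99 - 99) = 0
0 mod 16 = 0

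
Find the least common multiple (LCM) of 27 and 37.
999

First find GCD(27, 37) using the Euclidean algorithm:
27 = 0 × 37 + 27
37 = 1 × 27 + 10
27 = 2 × 10 + 7
10 = 1 × 7 + 3
7 = 2 × 3 + 1
3 = 3 × 1 + 0
GCD(27, 37) = 1

LCM formula: LCM(a, b) = (a × b) / GCD(a, b)
LCM(27, 37) = (27 × 37) / 1
LCM(27, 37) = 999 / 1
LCM(27, 37) = 999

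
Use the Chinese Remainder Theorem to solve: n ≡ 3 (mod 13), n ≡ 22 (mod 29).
M = 13 × 29 = 377. M₁ = 29, y₁ ≡ 9 (mod 13). M₂ = 13, y₂ ≡ 9 (mod 29). n = 3×29×9 + 22×13×9 ≡ 341 (mod 377)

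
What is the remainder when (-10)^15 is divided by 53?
Using repeated squaring. (-10) ≡ 43 (mod 53). 15 = 8 + 4 + 2 + 1 (binary 1111). Repeated squaring mod 53: 43^1 ≡ 43; 43^2 ≡ 43² = 1849 ≡ 47; 43^4 ≡ 47² = 2209 ≡ 36; 43^8 ≡ 36² = 1296 ≡ 24. Multiply: (-10)^15 ≡ 43^8 × 43^4 × 43^2 × 43^1 ≡ 24 × 36 × 47 × 43 (mod 53): 24 × 36 = 864 ≡ 16; 16 × 47 = 752 ≡ 10; 10 × 43 = 430 ≡ 6. So (-10)^15 ≡ 6 (mod 53).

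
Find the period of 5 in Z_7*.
Powers of 5 mod 7: 5^1≡5, 5^2≡4, 5^3≡6, 5^4≡2, 5^5≡3, 5^6≡1. Order = 6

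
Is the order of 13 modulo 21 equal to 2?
Yes, ord_21(13) = 2.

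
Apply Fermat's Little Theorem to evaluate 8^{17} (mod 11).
2

By Fermat's Little Theorem, a^(p-1) ≡ 1 (mod p) for prime p and gcd(a, p) = 1
Here p = 11, so 8^10 ≡ 1 (mod 11)
We can reduce the exponent: 17 mod 10 = 7
So 8^17 ≡ 8^7 (mod 11)
Computing: 8^7 mod 11 = 2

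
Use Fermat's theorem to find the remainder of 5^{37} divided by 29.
4

By Fermat's Little Theorem, a^(p-1) ≡ 1 (mod p) for prime p and gcd(a, p) = 1
Here p = 29, so 5^28 ≡ 1 (mod 29)
We can reduce the exponent: 37 mod 28 = 9
So 5^37 ≡ 5^9 (mod 29)
Computing: 5^9 mod 29 = 4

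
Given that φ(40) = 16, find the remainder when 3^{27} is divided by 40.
By Euler: 3^{16} ≡ 1 (mod 40) since gcd(3, 40) = 1. 27 = 1×16 + 11. So 3^{27} ≡ 3^{11} ≡ 27 (mod 40)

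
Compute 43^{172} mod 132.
1

Using successive squaring:
Binary expansion of 172: 10101100
Powers of 43 mod 132 (each is the square of the previous):
  43^1 ≡ 43 (mod 132)
  43^2 ≡ 43² = 1849 ≡ 1 (mod 132)
  43^4 ≡ 1² = 1 ≡ 1 (mod 132)
  43^8 ≡ 1² = 1 ≡ 1 (mod 132)
  43^16 ≡ 1² = 1 ≡ 1 (mod 132)
  43^32 ≡ 1² = 1 ≡ 1 (mod 132)
  43^64 ≡ 1² = 1 ≡ 1 (mod 132)
  43^128 ≡ 1² = 1 ≡ 1 (mod 132)
172 = 128 + 32 + 8 + 4, so 43^172 = 43^128 × 43^32 × 43^8 × 43^4 ≡ 1 × 1 × 1 × 1 (mod 132)
Multiplying step by step:
  1 × 1 = 1 ≡ 1 (mod 132)
  1 × 1 = 1 ≡ 1 (mod 132)
  1 × 1 = 1 ≡ 1 (mod 132)
Result: 43^172 ≡ 1 (mod 132)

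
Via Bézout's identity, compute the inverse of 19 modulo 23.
Extended GCD: 19(-6) + 23(5) = 1. So 19^(-1) ≡ 17 ≡ 17 (mod 23). Verify: 19 × 17 = 323 ≡ 1 (mod 23)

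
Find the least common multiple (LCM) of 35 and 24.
840

First find GCD(35, 24) using the Euclidean algorithm:
35 = 1 × 24 + 11
24 = 2 × 11 + 2
11 = 5 × 2 + 1
2 = 2 × 1 + 0
GCD(35, 24) = 1

LCM formula: LCM(a, b) = (a × b) / GCD(a, b)
LCM(35, 24) = (35 × 24) / 1
LCM(35, 24) = 840 / 1
LCM(35, 24) = 840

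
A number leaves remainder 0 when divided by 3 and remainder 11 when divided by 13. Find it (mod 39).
M = 3 × 13 = 39. M₁ = 13, y₁ ≡ 1 (mod 3). M₂ = 3, y₂ ≡ 9 (mod 13). n = 0×13×1 + 11×3×9 ≡ 24 (mod 39)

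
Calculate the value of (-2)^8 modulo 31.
(-2) ≡ 29 (mod 31). 8 = 8 (binary 1000). Repeated squaring mod 31: 29^1 ≡ 29; 29^2 ≡ 29² = 841 ≡ 4; 29^4 ≡ 4² = 16 ≡ 16; 29^8 ≡ 16² = 256 ≡ 8. So (-2)^8 ≡ 8 (mod 31).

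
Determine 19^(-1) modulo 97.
19^(-1) ≡ 46 (mod 97). Verification: 19 × 46 = 874 ≡ 1 (mod 97)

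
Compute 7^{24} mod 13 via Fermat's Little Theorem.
1

By Fermat's Little Theorem, a^(p-1) ≡ 1 (mod p) for prime p and gcd(a, p) = 1
Here p = 13, so 7^12 ≡ 1 (mod 13)
We can reduce the exponent: 24 mod 12 = 0
So 7^24 ≡ 7^0 (mod 13)
Computing: 7^0 mod 13 = 1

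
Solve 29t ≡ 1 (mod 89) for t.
43

Using Extended Euclidean Algorithm:
gcd(29, 89) = 1
Bezout coefficients: 29 × 43 + 89 × -14 = 1
So 29 × 43 ≡ 1 (mod 89)
The inverse is 43 mod 89 = 43
Verification: 29 × 43 = 1247 = 14 × 89 + 1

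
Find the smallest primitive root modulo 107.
2

A primitive root g modulo p has order p-1 = 106
Prime divisors of 106: [2, 53]
g is a primitive root iff g^(106/q) ≢ 1 (mod 107) for each prime divisor q
Testing small values:
  g = 2: 2^53 ≡ 106, 2^2 ≡ 4 (mod 107) → none is 1, primitive root!
The smallest primitive root is 2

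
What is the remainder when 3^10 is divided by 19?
10 = 8 + 2 (binary 1010). Repeated squaring mod 19: 3^1 ≡ 3; 3^2 ≡ 3² = 9 ≡ 9; 3^4 ≡ 9² = 81 ≡ 5; 3^8 ≡ 5² = 25 ≡ 6. Multiply: 3^10 = 3^8 × 3^2 ≡ 6 × 9 (mod 19): 6 × 9 = 54 ≡ 16. So 3^10 ≡ 16 (mod 19).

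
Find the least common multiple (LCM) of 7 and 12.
84

First find GCD(7, 12) using the Euclidean algorithm:
7 = 0 × 12 + 7
12 = 1 × 7 + 5
7 = 1 × 5 + 2
5 = 2 × 2 + 1
2 = 2 × 1 + 0
GCD(7, 12) = 1

LCM formula: LCM(a, b) = (a × b) / GCD(a, b)
LCM(7, 12) = (7 × 12) / 1
LCM(7, 12) = 84 / 1
LCM(7, 12) = 84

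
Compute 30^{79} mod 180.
0

Using successive squaring:
Binary expansion of 79: 1001111
Powers of 30 mod 180 (each is the square of the previous):
  30^1 ≡ 30 (mod 180)
  30^2 ≡ 30² = 900 ≡ 0 (mod 180)
  30^4 ≡ 0² = 0 ≡ 0 (mod 180)
  30^8 ≡ 0² = 0 ≡ 0 (mod 180)
  30^16 ≡ 0² = 0 ≡ 0 (mod 180)
  30^32 ≡ 0² = 0 ≡ 0 (mod 180)
  30^64 ≡ 0² = 0 ≡ 0 (mod 180)
79 = 64 + 8 + 4 + 2 + 1, so 30^79 = 30^64 × 30^8 × 30^4 × 30^2 × 30^1 ≡ 0 × 0 × 0 × 0 × 30 (mod 180)
Multiplying step by step:
  0 × 0 = 0 ≡ 0 (mod 180)
  0 × 0 = 0 ≡ 0 (mod 180)
  0 × 0 = 0 ≡ 0 (mod 180)
  0 × 30 = 0 ≡ 0 (mod 180)
Result: 30^79 ≡ 0 (mod 180)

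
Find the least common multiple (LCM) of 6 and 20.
60

First find GCD(6, 20) using the Euclidean algorithm:
6 = 0 × 20 + 6
20 = 3 × 6 + 2
6 = 3 × 2 + 0
GCD(6, 20) = 2

LCM formula: LCM(a, b) = (a × b) / GCD(a, b)
LCM(6, 20) = (6 × 20) / 2
LCM(6, 20) = 120 / 2
LCM(6, 20) = 60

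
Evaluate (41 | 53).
(41/53) = 41^{26} mod 53 = -1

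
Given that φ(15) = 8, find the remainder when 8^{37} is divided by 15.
By Euler: 8^{8} ≡ 1 (mod 15) since gcd(8, 15) = 1. 37 = 4×8 + 5. So 8^{37} ≡ 8^{5} ≡ 8 (mod 15)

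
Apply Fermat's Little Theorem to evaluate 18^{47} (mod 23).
13

By Fermat's Little Theorem, a^(p-1) ≡ 1 (mod p) for prime p and gcd(a, p) = 1
Here p = 23, so 18^22 ≡ 1 (mod 23)
We can reduce the exponent: 47 mod 22 = 3
So 18^47 ≡ 18^3 (mod 23)
Computing: 18^3 mod 23 = 13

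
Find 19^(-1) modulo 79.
25

Using Extended Euclidean Algorithm:
gcd(19, 79) = 1
Bezout coefficients: 19 × 25 + 79 × -6 = 1
So 19 × 25 ≡ 1 (mod 79)
The inverse is 25 mod 79 = 25
Verification: 19 × 25 = 475 = 6 × 79 + 1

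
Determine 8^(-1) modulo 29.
8^(-1) ≡ 11 (mod 29). Verification: 8 × 11 = 88 ≡ 1 (mod 29)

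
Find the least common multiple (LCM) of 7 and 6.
42

First find GCD(7, 6) using the Euclidean algorithm:
7 = 1 × 6 + 1
6 = 6 × 1 + 0
GCD(7, 6) = 1

LCM formula: LCM(a, b) = (a × b) / GCD(a, b)
LCM(7, 6) = (7 × 6) / 1
LCM(7, 6) = 42 / 1
LCM(7, 6) = 42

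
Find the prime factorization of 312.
2^3 × 3 × 13

Divide by primes starting from smallest:
312 ÷ 2 = 156
156 ÷ 2 = 78
78 ÷ 2 = 39
39 ÷ 3 = 13
13 ÷ 13 = 1

312 = 2^3 × 3 × 13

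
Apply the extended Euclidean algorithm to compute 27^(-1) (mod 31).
Extended GCD: 27(-8) + 31(7) = 1. So 27^(-1) ≡ 23 ≡ 23 (mod 31). Verify: 27 × 23 = 621 ≡ 1 (mod 31)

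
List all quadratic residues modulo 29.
QRs mod 29: {1, 4, 5, 6, 7, 9, 13, 16, 20, 22, 23, 24, 25, 28}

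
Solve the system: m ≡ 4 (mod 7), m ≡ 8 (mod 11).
M = 7 × 11 = 77. M₁ = 11, y₁ ≡ 2 (mod 7). M₂ = 7, y₂ ≡ 8 (mod 11). m = 4×11×2 + 8×7×8 ≡ 74 (mod 77)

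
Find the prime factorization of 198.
2 × 3^2 × 11

Divide by primes starting from smallest:
198 ÷ 2 = 99
99 ÷ 3 = 33
33 ÷ 3 = 11
11 ÷ 11 = 1

198 = 2 × 3^2 × 11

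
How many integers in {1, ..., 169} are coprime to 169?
156

Prime factorization: 169 = 13^2
Using the formula φ(n) = n × Π(1 - 1/p) for each prime factor p:
φ(169) = 169 × (1 - 1/13)
φ(169) = 156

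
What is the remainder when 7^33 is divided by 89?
Using repeated squaring. 33 = 32 + 1 (binary 100001). Repeated squaring mod 89: 7^1 ≡ 7; 7^2 ≡ 7² = 49 ≡ 49; 7^4 ≡ 49² = 2401 ≡ 87; 7^8 ≡ 87² = 7569 ≡ 4; 7^16 ≡ 4² = 16 ≡ 16; 7^32 ≡ 16² = 256 ≡ 78. Multiply: 7^33 = 7^32 × 7^1 ≡ 78 × 7 (mod 89): 78 × 7 = 546 ≡ 12. So 7^33 ≡ 12 (mod 89).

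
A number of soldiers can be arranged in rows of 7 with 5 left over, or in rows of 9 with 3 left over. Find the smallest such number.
M = 7 × 9 = 63. M₁ = 9, y₁ ≡ 4 (mod 7). M₂ = 7, y₂ ≡ 4 (mod 9). t = 5×9×4 + 3×7×4 ≡ 12 (mod 63). The smallest positive such number is 12.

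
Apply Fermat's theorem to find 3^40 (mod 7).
By Fermat: 3^{6} ≡ 1 (mod 7). 40 = 6×6 + 4. So 3^{40} ≡ 3^{4} ≡ 4 (mod 7)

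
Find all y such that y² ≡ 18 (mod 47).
The square roots of 18 mod 47 are 21 and 26. Verify: 21² = 441 ≡ 18 (mod 47)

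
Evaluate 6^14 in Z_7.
Using Fermat: 6^{6} ≡ 1 (mod 7). 14 ≡ 2 (mod 6). So 6^{14} ≡ 6^{2} ≡ 1 (mod 7)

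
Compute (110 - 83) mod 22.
5

(110 - 83) = 27
27 mod 22 = 5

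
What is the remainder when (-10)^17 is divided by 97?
Using repeated squaring. (-10) ≡ 87 (mod 97). 17 = 16 + 1 (binary 10001). Repeated squaring mod 97: 87^1 ≡ 87; 87^2 ≡ 87² = 7569 ≡ 3; 87^4 ≡ 3² = 9 ≡ 9; 87^8 ≡ 9² = 81 ≡ 81; 87^16 ≡ 81² = 6561 ≡ 62. Multiply: (-10)^17 ≡ 87^16 × 87^1 ≡ 62 × 87 (mod 97): 62 × 87 = 5394 ≡ 59. So (-10)^17 ≡ 59 (mod 97).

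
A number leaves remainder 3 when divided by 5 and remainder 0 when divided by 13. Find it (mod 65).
M = 5 × 13 = 65. M₁ = 13, y₁ ≡ 2 (mod 5). M₂ = 5, y₂ ≡ 8 (mod 13). z = 3×13×2 + 0×5×8 ≡ 13 (mod 65)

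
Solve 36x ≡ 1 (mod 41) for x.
8

Using Extended Euclidean Algorithm:
gcd(36, 41) = 1
Bezout coefficients: 36 × 8 + 41 × -7 = 1
So 36 × 8 ≡ 1 (mod 41)
The inverse is 8 mod 41 = 8
Verification: 36 × 8 = 288 = 7 × 41 + 1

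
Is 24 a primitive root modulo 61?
No

To verify, check if 24^(60/q) ≢ 1 (mod 61) for each prime divisor q of 60
Divisors of 60 = 60: [1, 2, 3, 4, 5, 6, 10, 12, 15, 20, 30, 60]
  24^(60/2) = 24^30 ≡ 60 (mod 61)
  24^(60/3) = 24^20 ≡ 1 (mod 61)
  24^(60/5) = 24^12 ≡ 34 (mod 61)
Conclusion: 24 is not a primitive root modulo 61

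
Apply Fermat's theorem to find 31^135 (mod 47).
By Fermat: 31^{46} ≡ 1 (mod 47). 135 = 2×46 + 43. So 31^{135} ≡ 31^{43} ≡ 20 (mod 47)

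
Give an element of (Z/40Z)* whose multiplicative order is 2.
29 has order 2 mod 40 since 29^{2} ≡ 1 (mod 40) and no smaller power works.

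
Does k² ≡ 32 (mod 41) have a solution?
By Euler's criterion: 32^{20} ≡ 1 (mod 41). Since this equals 1, 32 is a QR.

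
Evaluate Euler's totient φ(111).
72

Prime factorization: 111 = 3 × 37
Using the formula φ(n) = n × Π(1 - 1/p) for each prime factor p:
φ(111) = 111 × (1 - 1/3) × (1 - 1/37)
φ(111) = 72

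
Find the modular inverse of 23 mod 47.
23^(-1) ≡ 45 (mod 47). Verification: 23 × 45 = 1035 ≡ 1 (mod 47)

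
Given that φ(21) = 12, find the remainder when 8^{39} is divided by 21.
By Euler: 8^{12} ≡ 1 (mod 21) since gcd(8, 21) = 1. 39 = 3×12 + 3. So 8^{39} ≡ 8^{3} ≡ 8 (mod 21)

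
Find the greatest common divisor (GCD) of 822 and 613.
1

Using the Euclidean algorithm:
822 = 1 × 613 + 209
613 = 2 × 209 + 195
209 = 1 × 195 + 14
195 = 13 × 14 + 13
14 = 1 × 13 + 1
13 = 13 × 1 + 0

GCD(822, 613) = 1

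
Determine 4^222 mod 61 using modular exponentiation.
Using Fermat: 4^{60} ≡ 1 (mod 61). 222 ≡ 42 (mod 60). So 4^{222} ≡ 4^{42} ≡ 20 (mod 61)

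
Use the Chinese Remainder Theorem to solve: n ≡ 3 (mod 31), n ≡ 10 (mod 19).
561

Using the Chinese Remainder Theorem:
M = product of moduli = 589
For equation 1: M_1 = 19, 19 ≡ 19 (mod 31), inverse of 19 mod 31 is 18 (check: 19 × 18 = 342 ≡ 1 (mod 31))
For equation 2: M_2 = 31, 31 ≡ 12 (mod 19), inverse of 31 mod 19 is 8 (check: 12 × 8 = 96 ≡ 1 (mod 19))
Combine: n ≡ Σ r_i×M_i×(M_i⁻¹ mod m_i) = 3×19×18 + 10×31×8 = 1026 + 2480 = 3506
3506 mod 589 = 561
n ≡ 561 (mod 589)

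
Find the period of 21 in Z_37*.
Powers of 21 mod 37: 21^1≡21, 21^2≡34, 21^3≡11, 21^4≡9, 21^5≡4, 21^6≡10, 21^7≡25, 21^8≡7, 21^9≡36, 21^10≡16, 21^11≡3, 21^12≡26, 21^13≡28, 21^14≡33, 21^15≡27, 21^16≡12, 21^17≡30, 21^18≡1. Order = 18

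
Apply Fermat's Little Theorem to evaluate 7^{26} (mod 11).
4

By Fermat's Little Theorem, a^(p-1) ≡ 1 (mod p) for prime p and gcd(a, p) = 1
Here p = 11, so 7^10 ≡ 1 (mod 11)
We can reduce the exponent: 26 mod 10 = 6
So 7^26 ≡ 7^6 (mod 11)
Computing: 7^6 mod 11 = 4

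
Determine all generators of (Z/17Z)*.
Primitive roots mod 17: {3, 5, 6, 7, 10, 11, 12, 14}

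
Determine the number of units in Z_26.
12

Prime factorization: 26 = 2 × 13
Using the formula φ(n) = n × Π(1 - 1/p) for each prime factor p:
φ(26) = 26 × (1 - 1/2) × (1 - 1/13)
φ(26) = 12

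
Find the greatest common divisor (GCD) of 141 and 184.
1

Using the Euclidean algorithm:
141 = 0 × 184 + 141
184 = 1 × 141 + 43
141 = 3 × 43 + 12
43 = 3 × 12 + 7
12 = 1 × 7 + 5
7 = 1 × 5 + 2
5 = 2 × 2 + 1
2 = 2 × 1 + 0

GCD(141, 184) = 1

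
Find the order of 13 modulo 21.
Powers of 13 mod 21: 13^1≡13, 13^2≡1. Order = 2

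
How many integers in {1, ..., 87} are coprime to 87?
56

Prime factorization: 87 = 3 × 29
Using the formula φ(n) = n × Π(1 - 1/p) for each prime factor p:
φ(87) = 87 × (1 - 1/3) × (1 - 1/29)
φ(87) = 56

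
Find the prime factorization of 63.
3^2 × 7

Divide by primes starting from smallest:
63 ÷ 3 = 21
21 ÷ 3 = 7
7 ÷ 7 = 1

63 = 3^2 × 7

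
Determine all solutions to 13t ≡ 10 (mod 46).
22

Since gcd(13, 46) = 1 divides 10, a solution exists.
Multiply both sides by the inverse of 13 mod 46:
  13^(-1) mod 46 = 39
  x ≡ 39 × 10 ≡ 390 ≡ 22 (mod 46)
Verification: 13 × 22 = 286 = 6 × 46 + 10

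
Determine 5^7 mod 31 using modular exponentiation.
7 = 4 + 2 + 1 (binary 111). Repeated squaring mod 31: 5^1 ≡ 5; 5^2 ≡ 5² = 25 ≡ 25; 5^4 ≡ 25² = 625 ≡ 5. Multiply: 5^7 = 5^4 × 5^2 × 5^1 ≡ 5 × 25 × 5 (mod 31): 5 × 25 = 125 ≡ 1; 1 × 5 = 5 ≡ 5. So 5^7 ≡ 5 (mod 31).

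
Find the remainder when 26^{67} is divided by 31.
By Fermat: 26^{30} ≡ 1 (mod 31). 67 = 2×30 + 7. So 26^{67} ≡ 26^{7} ≡ 26 (mod 31)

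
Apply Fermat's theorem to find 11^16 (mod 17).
By Fermat's Little Theorem, 11^{16} ≡ 1 (mod 17) since 17 is prime and gcd(11, 17) = 1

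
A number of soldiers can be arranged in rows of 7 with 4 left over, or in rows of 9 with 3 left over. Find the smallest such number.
M = 7 × 9 = 63. M₁ = 9, y₁ ≡ 4 (mod 7). M₂ = 7, y₂ ≡ 4 (mod 9). x = 4×9×4 + 3×7×4 ≡ 39 (mod 63). The smallest positive such number is 39.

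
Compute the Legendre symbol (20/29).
(20/29) = 20^{14} mod 29 = 1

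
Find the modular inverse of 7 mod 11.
7^(-1) ≡ 8 (mod 11). Verification: 7 × 8 = 56 ≡ 1 (mod 11)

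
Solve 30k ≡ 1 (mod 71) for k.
45

Using Extended Euclidean Algorithm:
gcd(30, 71) = 1
Bezout coefficients: 30 × -26 + 71 × 11 = 1
So 30 × -26 ≡ 1 (mod 71)
The inverse is -26 mod 71 = 45
Verification: 30 × 45 = 1350 = 19 × 71 + 1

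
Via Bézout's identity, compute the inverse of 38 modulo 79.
Extended GCD: 38(-27) + 79(13) = 1. So 38^(-1) ≡ 52 ≡ 52 (mod 79). Verify: 38 × 52 = 1976 ≡ 1 (mod 79)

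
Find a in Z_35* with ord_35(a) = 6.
31 has order 6 mod 35 since 31^{6} ≡ 1 (mod 35) and no smaller power works.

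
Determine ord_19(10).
Powers of 10 mod 19: 10^1≡10, 10^2≡5, 10^3≡12, 10^4≡6, 10^5≡3, 10^6≡11, 10^7≡15, 10^8≡17, 10^9≡18, 10^10≡9, 10^11≡14, 10^12≡7, 10^13≡13, 10^14≡16, 10^15≡8, 10^16≡4, 10^17≡2, 10^18≡1. Order = 18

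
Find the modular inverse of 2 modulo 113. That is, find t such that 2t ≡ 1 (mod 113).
57

Using Extended Euclidean Algorithm:
gcd(2, 113) = 1
Bezout coefficients: 2 × -56 + 113 × 1 = 1
So 2 × -56 ≡ 1 (mod 113)
The inverse is -56 mod 113 = 57
Verification: 2 × 57 = 114 = 1 × 113 + 1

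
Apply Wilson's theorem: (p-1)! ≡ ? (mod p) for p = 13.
By Wilson's theorem, (12)! ≡ -1 ≡ 12 (mod 13)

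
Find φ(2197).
2028

Prime factorization: 2197 = 13^3
Using the formula φ(n) = n × Π(1 - 1/p) for each prime factor p:
φ(2197) = 2197 × (1 - 1/13)
φ(2197) = 2028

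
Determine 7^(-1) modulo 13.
7^(-1) ≡ 2 (mod 13). Verification: 7 × 2 = 14 ≡ 1 (mod 13)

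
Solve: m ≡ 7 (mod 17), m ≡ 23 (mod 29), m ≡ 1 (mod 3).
M = 17 × 29 × 3 = 1479. M₁ = 87, y₁ ≡ 9 (mod 17). M₂ = 51, y₂ ≡ 4 (mod 29). M₃ = 493, y₃ ≡ 1 (mod 3). m = 7×87×9 + 23×51×4 + 1×493×1 ≡ 313 (mod 1479)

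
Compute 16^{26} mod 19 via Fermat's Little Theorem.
6

By Fermat's Little Theorem, a^(p-1) ≡ 1 (mod p) for prime p and gcd(a, p) = 1
Here p = 19, so 16^18 ≡ 1 (mod 19)
We can reduce the exponent: 26 mod 18 = 8
So 16^26 ≡ 16^8 (mod 19)
Computing: 16^8 mod 19 = 6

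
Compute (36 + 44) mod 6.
2

(36 + 44) = 80
80 mod 6 = 2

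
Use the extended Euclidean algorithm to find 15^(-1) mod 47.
Extended GCD: 15(22) + 47(-7) = 1. So 15^(-1) ≡ 22 ≡ 22 (mod 47). Verify: 15 × 22 = 330 ≡ 1 (mod 47)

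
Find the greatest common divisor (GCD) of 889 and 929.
1

Using the Euclidean algorithm:
889 = 0 × 929 + 889
929 = 1 × 889 + 40
889 = 22 × 40 + 9
40 = 4 × 9 + 4
9 = 2 × 4 + 1
4 = 4 × 1 + 0

GCD(889, 929) = 1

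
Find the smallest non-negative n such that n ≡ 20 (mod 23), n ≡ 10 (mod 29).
503

Using the Chinese Remainder Theorem:
M = product of moduli = 667
For equation 1: M_1 = 29, 29 ≡ 6 (mod 23), inverse of 29 mod 23 is 4 (check: 6 × 4 = 24 ≡ 1 (mod 23))
For equation 2: M_2 = 23, 23 ≡ 23 (mod 29), inverse of 23 mod 29 is 24 (check: 23 × 24 = 552 ≡ 1 (mod 29))
Combine: n ≡ Σ r_i×M_i×(M_i⁻¹ mod m_i) = 20×29×4 + 10×23×24 = 2320 + 5520 = 7840
7840 mod 667 = 503
n ≡ 503 (mod 667)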